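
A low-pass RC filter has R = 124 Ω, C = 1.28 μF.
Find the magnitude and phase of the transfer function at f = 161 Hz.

Step 1 — Angular frequency: ω = 2π·161 = 1012 rad/s.
Step 2 — Transfer function: H(jω) = 1/(1 + jωRC).
Step 3 — Denominator: 1 + jωRC = 1 + j·1012·124·1.28e-06 = 1 + j0.1606.
Step 4 — H = 0.9749 - j0.1565.
Step 5 — Magnitude: |H| = 0.9874 (-0.1 dB); phase: φ = -9.1°.

|H| = 0.9874 (-0.1 dB), φ = -9.1°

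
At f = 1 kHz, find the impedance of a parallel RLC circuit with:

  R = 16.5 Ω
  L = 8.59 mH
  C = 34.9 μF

Step 1 — Angular frequency: ω = 2π·f = 2π·1000 = 6283 rad/s.
Step 2 — Component impedances:
  R: Z = R = 16.5 Ω
  L: Z = jωL = j·6283·0.00859 = 0 + j53.97 Ω
  C: Z = 1/(jωC) = -j/(ω·C) = 0 - j4.56 Ω
Step 3 — Parallel combination: 1/Z_total = 1/R + 1/L + 1/C; Z_total = 1.378 - j4.565 Ω = 4.769∠-73.2° Ω.

Z = 1.378 - j4.565 Ω = 4.769∠-73.2° Ω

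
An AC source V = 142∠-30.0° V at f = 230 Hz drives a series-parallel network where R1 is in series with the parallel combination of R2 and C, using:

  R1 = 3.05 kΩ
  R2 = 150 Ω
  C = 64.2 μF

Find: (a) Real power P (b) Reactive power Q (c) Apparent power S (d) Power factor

Step 1 — Angular frequency: ω = 2π·f = 2π·230 = 1445 rad/s.
Step 2 — Component impedances:
  R1: Z = R = 3050 Ω
  R2: Z = R = 150 Ω
  C: Z = 1/(jωC) = -j/(ω·C) = 0 - j10.78 Ω
Step 3 — Parallel branch: R2 || C = 1/(1/R2 + 1/C) = 0.7705 - j10.72 Ω.
Step 4 — Series with R1: Z_total = R1 + (R2 || C) = 3051 - j10.72 Ω = 3051∠-0.2° Ω.
Step 5 — Source phasor: V = 142∠-30.0° V = 123 - j71 V.
Step 6 — Current: I = V / Z = 0.04039 - j0.02313 A = 0.04655∠-29.8° A.
Step 7 — Complex power: S = V·I* = 6.609 - j0.02323 VA.
Step 8 — Real power: P = Re(S) = 6.609 W.
Step 9 — Reactive power: Q = Im(S) = -0.02323 VAR.
Step 10 — Apparent power: |S| = 6.609 VA.
Step 11 — Power factor: PF = P/|S| = 1 (leading).

(a) P = 6.609 W  (b) Q = -0.02323 VAR  (c) S = 6.609 VA  (d) PF = 1 (leading)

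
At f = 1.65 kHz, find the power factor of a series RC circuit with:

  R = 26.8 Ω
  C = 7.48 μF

Step 1 — Angular frequency: ω = 2π·f = 2π·1650 = 1.037e+04 rad/s.
Step 2 — Component impedances:
  R: Z = R = 26.8 Ω
  C: Z = 1/(jωC) = -j/(ω·C) = 0 - j12.9 Ω
Step 3 — Series combination: Z_total = R + C = 26.8 - j12.9 Ω = 29.74∠-25.7° Ω.
Step 4 — Power factor: PF = cos(φ) = Re(Z)/|Z| = 26.8/29.74 = 0.9011.
Step 5 — Type: Im(Z) = -12.9 ⇒ leading (phase φ = -25.7°).

PF = 0.9011 (leading, φ = -25.7°)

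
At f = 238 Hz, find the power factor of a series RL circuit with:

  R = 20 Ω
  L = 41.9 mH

Step 1 — Angular frequency: ω = 2π·f = 2π·238 = 1495 rad/s.
Step 2 — Component impedances:
  R: Z = R = 20 Ω
  L: Z = jωL = j·1495·0.0419 = 0 + j62.66 Ω
Step 3 — Series combination: Z_total = R + L = 20 + j62.66 Ω = 65.77∠72.3° Ω.
Step 4 — Power factor: PF = cos(φ) = Re(Z)/|Z| = 20/65.77 = 0.3041.
Step 5 — Type: Im(Z) = 62.66 ⇒ lagging (phase φ = 72.3°).

PF = 0.3041 (lagging, φ = 72.3°)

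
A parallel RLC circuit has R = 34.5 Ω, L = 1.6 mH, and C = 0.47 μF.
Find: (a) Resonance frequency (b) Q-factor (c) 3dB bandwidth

Step 1 — Resonance: ω₀ = 1/√(LC) = 1/√(0.0016·4.7e-07) = 3.647e+04 rad/s.
Step 2 — f₀ = ω₀/(2π) = 5804 Hz.
Step 3 — Parallel Q: Q = R/(ω₀L) = 34.5/(3.647e+04·0.0016) = 0.5913.
Step 4 — Bandwidth: Δω = ω₀/Q = 6.167e+04 rad/s; BW = Δω/(2π) = 9815 Hz.

(a) f₀ = 5804 Hz  (b) Q = 0.5913  (c) BW = 9815 Hz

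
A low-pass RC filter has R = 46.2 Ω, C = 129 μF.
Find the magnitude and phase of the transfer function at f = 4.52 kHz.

Step 1 — Angular frequency: ω = 2π·4520 = 2.84e+04 rad/s.
Step 2 — Transfer function: H(jω) = 1/(1 + jωRC).
Step 3 — Denominator: 1 + jωRC = 1 + j·2.84e+04·46.2·0.000129 = 1 + j169.3.
Step 4 — H = 3.49e-05 - j0.005908.
Step 5 — Magnitude: |H| = 0.005908 (-44.6 dB); phase: φ = -89.7°.

|H| = 0.005908 (-44.6 dB), φ = -89.7°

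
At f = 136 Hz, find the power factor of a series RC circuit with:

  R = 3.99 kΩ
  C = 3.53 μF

Step 1 — Angular frequency: ω = 2π·f = 2π·136 = 854.5 rad/s.
Step 2 — Component impedances:
  R: Z = R = 3990 Ω
  C: Z = 1/(jωC) = -j/(ω·C) = 0 - j331.5 Ω
Step 3 — Series combination: Z_total = R + C = 3990 - j331.5 Ω = 4004∠-4.7° Ω.
Step 4 — Power factor: PF = cos(φ) = Re(Z)/|Z| = 3990/4003.7 = 0.9966.
Step 5 — Type: Im(Z) = -331.5 ⇒ leading (phase φ = -4.7°).

PF = 0.9966 (leading, φ = -4.7°)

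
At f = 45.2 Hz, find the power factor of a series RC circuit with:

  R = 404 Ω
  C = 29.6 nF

Step 1 — Angular frequency: ω = 2π·f = 2π·45.2 = 284 rad/s.
Step 2 — Component impedances:
  R: Z = R = 404 Ω
  C: Z = 1/(jωC) = -j/(ω·C) = 0 - j1.19e+05 Ω
Step 3 — Series combination: Z_total = R + C = 404 - j1.19e+05 Ω = 1.19e+05∠-89.8° Ω.
Step 4 — Power factor: PF = cos(φ) = Re(Z)/|Z| = 404/1.1896e+05 = 0.003396.
Step 5 — Type: Im(Z) = -1.19e+05 ⇒ leading (phase φ = -89.8°).

PF = 0.003396 (leading, φ = -89.8°)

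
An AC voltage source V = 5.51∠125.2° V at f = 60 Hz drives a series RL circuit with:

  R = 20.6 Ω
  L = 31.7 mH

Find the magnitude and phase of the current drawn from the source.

Step 1 — Angular frequency: ω = 2π·f = 2π·60 = 377 rad/s.
Step 2 — Component impedances:
  R: Z = R = 20.6 Ω
  L: Z = jωL = j·377·0.0317 = 0 + j11.95 Ω
Step 3 — Series combination: Z_total = R + L = 20.6 + j11.95 Ω = 23.82∠30.1° Ω.
Step 4 — Source phasor: V = 5.51∠125.2° V = -3.176 + j4.502 V.
Step 5 — Ohm's law: I = V / Z_total = (-3.176 + j4.502) / (20.6 + j11.95) = -0.02049 + j0.2305 A.
Step 6 — Convert to polar: |I| = 0.2314 A, ∠I = 95.1°.

I = 0.2314∠95.1° A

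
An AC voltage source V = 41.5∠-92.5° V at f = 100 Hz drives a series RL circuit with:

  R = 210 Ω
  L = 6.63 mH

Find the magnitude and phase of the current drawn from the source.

Step 1 — Angular frequency: ω = 2π·f = 2π·100 = 628.3 rad/s.
Step 2 — Component impedances:
  R: Z = R = 210 Ω
  L: Z = jωL = j·628.3·0.00663 = 0 + j4.166 Ω
Step 3 — Series combination: Z_total = R + L = 210 + j4.166 Ω = 210∠1.1° Ω.
Step 4 — Source phasor: V = 41.5∠-92.5° V = -1.81 - j41.46 V.
Step 5 — Ohm's law: I = V / Z_total = (-1.81 - j41.46) / (210 + j4.166) = -0.01253 - j0.1972 A.
Step 6 — Convert to polar: |I| = 0.1976 A, ∠I = -93.6°.

I = 0.1976∠-93.6° A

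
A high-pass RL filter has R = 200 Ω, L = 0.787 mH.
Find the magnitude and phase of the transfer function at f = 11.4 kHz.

Step 1 — Angular frequency: ω = 2π·1.14e+04 = 7.163e+04 rad/s.
Step 2 — Transfer function: H(jω) = jωL/(R + jωL).
Step 3 — Numerator jωL = j·56.37; denominator R + jωL = 200 + j56.37.
Step 4 — H = 0.0736 + j0.2611.
Step 5 — Magnitude: |H| = 0.2713 (-11.3 dB); phase: φ = 74.3°.

|H| = 0.2713 (-11.3 dB), φ = 74.3°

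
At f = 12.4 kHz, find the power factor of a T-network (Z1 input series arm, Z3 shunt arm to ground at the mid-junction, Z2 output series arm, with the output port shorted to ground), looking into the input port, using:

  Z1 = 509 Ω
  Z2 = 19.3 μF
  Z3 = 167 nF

Step 1 — Angular frequency: ω = 2π·f = 2π·1.24e+04 = 7.791e+04 rad/s.
Step 2 — Component impedances:
  Z1: Z = R = 509 Ω
  Z2: Z = 1/(jωC) = -j/(ω·C) = 0 - j0.665 Ω
  Z3: Z = 1/(jωC) = -j/(ω·C) = 0 - j76.86 Ω
Step 3 — With the output port shorted to ground, the output series arm Z2 runs from the junction to ground; the shunt arm Z3 also runs from the junction to ground. They appear in parallel: Z3 || Z2 = 0 - j0.6593 Ω.
Step 4 — Series with input arm Z1: Z_in = Z1 + (Z3 || Z2) = 509 - j0.6593 Ω = 509∠-0.1° Ω.
Step 5 — Power factor: PF = cos(φ) = Re(Z)/|Z| = 509/509 = 1.
Step 6 — Type: Im(Z) = -0.6593 ⇒ leading (phase φ = -0.1°).

PF = 1 (leading, φ = -0.1°)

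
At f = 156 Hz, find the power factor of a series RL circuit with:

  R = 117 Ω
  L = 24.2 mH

Step 1 — Angular frequency: ω = 2π·f = 2π·156 = 980.2 rad/s.
Step 2 — Component impedances:
  R: Z = R = 117 Ω
  L: Z = jωL = j·980.2·0.0242 = 0 + j23.72 Ω
Step 3 — Series combination: Z_total = R + L = 117 + j23.72 Ω = 119.4∠11.5° Ω.
Step 4 — Power factor: PF = cos(φ) = Re(Z)/|Z| = 117/119.38 = 0.9801.
Step 5 — Type: Im(Z) = 23.72 ⇒ lagging (phase φ = 11.5°).

PF = 0.9801 (lagging, φ = 11.5°)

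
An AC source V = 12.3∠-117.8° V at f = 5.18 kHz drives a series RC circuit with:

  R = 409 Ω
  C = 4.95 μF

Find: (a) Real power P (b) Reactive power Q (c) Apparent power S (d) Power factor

Step 1 — Angular frequency: ω = 2π·f = 2π·5180 = 3.255e+04 rad/s.
Step 2 — Component impedances:
  R: Z = R = 409 Ω
  C: Z = 1/(jωC) = -j/(ω·C) = 0 - j6.207 Ω
Step 3 — Series combination: Z_total = R + C = 409 - j6.207 Ω = 409∠-0.9° Ω.
Step 4 — Source phasor: V = 12.3∠-117.8° V = -5.737 - j10.88 V.
Step 5 — Current: I = V / Z = -0.01362 - j0.02681 A = 0.03007∠-116.9° A.
Step 6 — Complex power: S = V·I* = 0.3698 - j0.005612 VA.
Step 7 — Real power: P = Re(S) = 0.3698 W.
Step 8 — Reactive power: Q = Im(S) = -0.005612 VAR.
Step 9 — Apparent power: |S| = 0.3699 VA.
Step 10 — Power factor: PF = P/|S| = 0.9999 (leading).

(a) P = 0.3698 W  (b) Q = -0.005612 VAR  (c) S = 0.3699 VA  (d) PF = 0.9999 (leading)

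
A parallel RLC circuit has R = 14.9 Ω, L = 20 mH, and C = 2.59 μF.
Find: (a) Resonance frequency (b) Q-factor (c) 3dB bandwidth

Step 1 — Resonance: ω₀ = 1/√(LC) = 1/√(0.02·2.59e-06) = 4394 rad/s.
Step 2 — f₀ = ω₀/(2π) = 699.3 Hz.
Step 3 — Parallel Q: Q = R/(ω₀L) = 14.9/(4394·0.02) = 0.1696.
Step 4 — Bandwidth: Δω = ω₀/Q = 2.591e+04 rad/s; BW = Δω/(2π) = 4124 Hz.

(a) f₀ = 699.3 Hz  (b) Q = 0.1696  (c) BW = 4124 Hz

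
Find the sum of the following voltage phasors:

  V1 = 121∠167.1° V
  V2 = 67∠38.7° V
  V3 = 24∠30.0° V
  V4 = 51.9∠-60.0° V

Step 1 — Convert each phasor to rectangular form:
  V1 = 121·(cos(167.1°) + j·sin(167.1°)) = -117.9 + j27.01 V
  V2 = 67·(cos(38.7°) + j·sin(38.7°)) = 52.29 + j41.89 V
  V3 = 24·(cos(30.0°) + j·sin(30.0°)) = 20.78 + j12 V
  V4 = 51.9·(cos(-60.0°) + j·sin(-60.0°)) = 25.95 - j44.95 V
Step 2 — Sum components: V_total = -18.92 + j35.96 V.
Step 3 — Convert to polar: |V_total| = 40.63 V, ∠V_total = 117.8°.

V_total = 40.63∠117.8° V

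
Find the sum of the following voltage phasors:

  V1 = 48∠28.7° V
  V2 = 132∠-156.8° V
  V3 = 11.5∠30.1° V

Step 1 — Convert each phasor to rectangular form:
  V1 = 48·(cos(28.7°) + j·sin(28.7°)) = 42.1 + j23.05 V
  V2 = 132·(cos(-156.8°) + j·sin(-156.8°)) = -121.3 - j52 V
  V3 = 11.5·(cos(30.1°) + j·sin(30.1°)) = 9.949 + j5.767 V
Step 2 — Sum components: V_total = -69.27 - j23.18 V.
Step 3 — Convert to polar: |V_total| = 73.05 V, ∠V_total = -161.5°.

V_total = 73.05∠-161.5° V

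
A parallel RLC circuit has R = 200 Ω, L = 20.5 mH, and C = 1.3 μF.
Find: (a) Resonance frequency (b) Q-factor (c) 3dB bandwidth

Step 1 — Resonance: ω₀ = 1/√(LC) = 1/√(0.0205·1.3e-06) = 6126 rad/s.
Step 2 — f₀ = ω₀/(2π) = 974.9 Hz.
Step 3 — Parallel Q: Q = R/(ω₀L) = 200/(6126·0.0205) = 1.593.
Step 4 — Bandwidth: Δω = ω₀/Q = 3846 rad/s; BW = Δω/(2π) = 612.1 Hz.

(a) f₀ = 974.9 Hz  (b) Q = 1.593  (c) BW = 612.1 Hz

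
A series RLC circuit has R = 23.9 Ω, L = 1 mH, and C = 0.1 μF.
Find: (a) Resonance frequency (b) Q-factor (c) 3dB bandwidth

Step 1 — Resonance: ω₀ = 1/√(LC) = 1/√(0.001·1e-07) = 1e+05 rad/s.
Step 2 — f₀ = ω₀/(2π) = 1.592e+04 Hz.
Step 3 — Series Q: Q = ω₀L/R = 1e+05·0.001/23.9 = 4.184.
Step 4 — Bandwidth: Δω = ω₀/Q = 2.39e+04 rad/s; BW = Δω/(2π) = 3804 Hz.

(a) f₀ = 1.592e+04 Hz  (b) Q = 4.184  (c) BW = 3804 Hz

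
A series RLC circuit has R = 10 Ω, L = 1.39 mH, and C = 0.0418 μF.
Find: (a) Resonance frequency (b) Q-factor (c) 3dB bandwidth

Step 1 — Resonance: ω₀ = 1/√(LC) = 1/√(0.00139·4.18e-08) = 1.312e+05 rad/s.
Step 2 — f₀ = ω₀/(2π) = 2.088e+04 Hz.
Step 3 — Series Q: Q = ω₀L/R = 1.312e+05·0.00139/10 = 18.24.
Step 4 — Bandwidth: Δω = ω₀/Q = 7194 rad/s; BW = Δω/(2π) = 1145 Hz.

(a) f₀ = 2.088e+04 Hz  (b) Q = 18.24  (c) BW = 1145 Hz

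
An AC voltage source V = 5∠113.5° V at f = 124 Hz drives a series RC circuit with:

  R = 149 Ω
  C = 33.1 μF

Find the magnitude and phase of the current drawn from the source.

Step 1 — Angular frequency: ω = 2π·f = 2π·124 = 779.1 rad/s.
Step 2 — Component impedances:
  R: Z = R = 149 Ω
  C: Z = 1/(jωC) = -j/(ω·C) = 0 - j38.78 Ω
Step 3 — Series combination: Z_total = R + C = 149 - j38.78 Ω = 154∠-14.6° Ω.
Step 4 — Source phasor: V = 5∠113.5° V = -1.994 + j4.585 V.
Step 5 — Ohm's law: I = V / Z_total = (-1.994 + j4.585) / (149 - j38.78) = -0.02003 + j0.02556 A.
Step 6 — Convert to polar: |I| = 0.03248 A, ∠I = 128.1°.

I = 0.03248∠128.1° A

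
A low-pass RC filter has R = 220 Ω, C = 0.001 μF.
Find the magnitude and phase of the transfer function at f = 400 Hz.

Step 1 — Angular frequency: ω = 2π·400 = 2513 rad/s.
Step 2 — Transfer function: H(jω) = 1/(1 + jωRC).
Step 3 — Denominator: 1 + jωRC = 1 + j·2513·220·1e-09 = 1 + j0.0005529.
Step 4 — H = 1 - j0.0005529.
Step 5 — Magnitude: |H| = 1 (-0.0 dB); phase: φ = -0.0°.

|H| = 1 (-0.0 dB), φ = -0.0°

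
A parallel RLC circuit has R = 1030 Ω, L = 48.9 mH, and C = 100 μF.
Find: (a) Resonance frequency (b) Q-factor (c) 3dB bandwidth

Step 1 — Resonance: ω₀ = 1/√(LC) = 1/√(0.0489·0.0001) = 452.2 rad/s.
Step 2 — f₀ = ω₀/(2π) = 71.97 Hz.
Step 3 — Parallel Q: Q = R/(ω₀L) = 1030/(452.2·0.0489) = 46.58.
Step 4 — Bandwidth: Δω = ω₀/Q = 9.709 rad/s; BW = Δω/(2π) = 1.545 Hz.

(a) f₀ = 71.97 Hz  (b) Q = 46.58  (c) BW = 1.545 Hz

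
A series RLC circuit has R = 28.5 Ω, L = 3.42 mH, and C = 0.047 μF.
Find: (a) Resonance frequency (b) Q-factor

Step 1 — Resonance condition Im(Z)=0 gives ω₀ = 1/√(LC).
Step 2 — ω₀ = 1/√(0.00342·4.7e-08) = 7.887e+04 rad/s.
Step 3 — f₀ = ω₀/(2π) = 1.255e+04 Hz.
Step 4 — Series Q: Q = ω₀L/R = 7.887e+04·0.00342/28.5 = 9.465.

(a) f₀ = 1.255e+04 Hz  (b) Q = 9.465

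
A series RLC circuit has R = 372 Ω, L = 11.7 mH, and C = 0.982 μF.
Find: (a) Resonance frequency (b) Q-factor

Step 1 — Resonance condition Im(Z)=0 gives ω₀ = 1/√(LC).
Step 2 — ω₀ = 1/√(0.0117·9.82e-07) = 9329 rad/s.
Step 3 — f₀ = ω₀/(2π) = 1485 Hz.
Step 4 — Series Q: Q = ω₀L/R = 9329·0.0117/372 = 0.2934.

(a) f₀ = 1485 Hz  (b) Q = 0.2934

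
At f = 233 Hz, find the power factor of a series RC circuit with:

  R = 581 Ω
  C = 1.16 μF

Step 1 — Angular frequency: ω = 2π·f = 2π·233 = 1464 rad/s.
Step 2 — Component impedances:
  R: Z = R = 581 Ω
  C: Z = 1/(jωC) = -j/(ω·C) = 0 - j588.9 Ω
Step 3 — Series combination: Z_total = R + C = 581 - j588.9 Ω = 827.2∠-45.4° Ω.
Step 4 — Power factor: PF = cos(φ) = Re(Z)/|Z| = 581/827.23 = 0.7023.
Step 5 — Type: Im(Z) = -588.9 ⇒ leading (phase φ = -45.4°).

PF = 0.7023 (leading, φ = -45.4°)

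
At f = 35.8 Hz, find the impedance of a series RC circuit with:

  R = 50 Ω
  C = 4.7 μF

Step 1 — Angular frequency: ω = 2π·f = 2π·35.8 = 224.9 rad/s.
Step 2 — Component impedances:
  R: Z = R = 50 Ω
  C: Z = 1/(jωC) = -j/(ω·C) = 0 - j945.9 Ω
Step 3 — Series combination: Z_total = R + C = 50 - j945.9 Ω = 947.2∠-87.0° Ω.

Z = 50 - j945.9 Ω = 947.2∠-87.0° Ω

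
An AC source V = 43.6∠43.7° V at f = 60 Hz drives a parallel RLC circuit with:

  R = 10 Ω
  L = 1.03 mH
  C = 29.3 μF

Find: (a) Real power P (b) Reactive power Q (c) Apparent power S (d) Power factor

Step 1 — Angular frequency: ω = 2π·f = 2π·60 = 377 rad/s.
Step 2 — Component impedances:
  R: Z = R = 10 Ω
  L: Z = jωL = j·377·0.00103 = 0 + j0.3883 Ω
  C: Z = 1/(jωC) = -j/(ω·C) = 0 - j90.53 Ω
Step 3 — Parallel combination: 1/Z_total = 1/R + 1/L + 1/C; Z_total = 0.01518 + j0.3894 Ω = 0.3897∠87.8° Ω.
Step 4 — Source phasor: V = 43.6∠43.7° V = 31.52 + j30.12 V.
Step 5 — Current: I = V / Z = 80.39 - j77.82 A = 111.9∠-44.1° A.
Step 6 — Complex power: S = V·I* = 190.1 + j4875 VA.
Step 7 — Real power: P = Re(S) = 190.1 W.
Step 8 — Reactive power: Q = Im(S) = 4875 VAR.
Step 9 — Apparent power: |S| = 4878 VA.
Step 10 — Power factor: PF = P/|S| = 0.03897 (lagging).

(a) P = 190.1 W  (b) Q = 4875 VAR  (c) S = 4878 VA  (d) PF = 0.03897 (lagging)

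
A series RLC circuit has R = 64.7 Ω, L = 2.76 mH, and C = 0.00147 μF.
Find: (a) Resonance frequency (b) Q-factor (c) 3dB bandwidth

Step 1 — Resonance: ω₀ = 1/√(LC) = 1/√(0.00276·1.47e-09) = 4.965e+05 rad/s.
Step 2 — f₀ = ω₀/(2π) = 7.901e+04 Hz.
Step 3 — Series Q: Q = ω₀L/R = 4.965e+05·0.00276/64.7 = 21.18.
Step 4 — Bandwidth: Δω = ω₀/Q = 2.344e+04 rad/s; BW = Δω/(2π) = 3731 Hz.

(a) f₀ = 7.901e+04 Hz  (b) Q = 21.18  (c) BW = 3731 Hz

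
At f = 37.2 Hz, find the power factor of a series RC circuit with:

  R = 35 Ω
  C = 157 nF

Step 1 — Angular frequency: ω = 2π·f = 2π·37.2 = 233.7 rad/s.
Step 2 — Component impedances:
  R: Z = R = 35 Ω
  C: Z = 1/(jωC) = -j/(ω·C) = 0 - j2.725e+04 Ω
Step 3 — Series combination: Z_total = R + C = 35 - j2.725e+04 Ω = 2.725e+04∠-89.9° Ω.
Step 4 — Power factor: PF = cos(φ) = Re(Z)/|Z| = 35/2.725e+04 = 0.001284.
Step 5 — Type: Im(Z) = -2.725e+04 ⇒ leading (phase φ = -89.9°).

PF = 0.001284 (leading, φ = -89.9°)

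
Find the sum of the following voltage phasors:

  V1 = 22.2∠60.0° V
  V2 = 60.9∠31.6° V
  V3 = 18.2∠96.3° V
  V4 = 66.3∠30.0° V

Step 1 — Convert each phasor to rectangular form:
  V1 = 22.2·(cos(60.0°) + j·sin(60.0°)) = 11.1 + j19.23 V
  V2 = 60.9·(cos(31.6°) + j·sin(31.6°)) = 51.87 + j31.91 V
  V3 = 18.2·(cos(96.3°) + j·sin(96.3°)) = -1.997 + j18.09 V
  V4 = 66.3·(cos(30.0°) + j·sin(30.0°)) = 57.42 + j33.15 V
Step 2 — Sum components: V_total = 118.4 + j102.4 V.
Step 3 — Convert to polar: |V_total| = 156.5 V, ∠V_total = 40.9°.

V_total = 156.5∠40.9° V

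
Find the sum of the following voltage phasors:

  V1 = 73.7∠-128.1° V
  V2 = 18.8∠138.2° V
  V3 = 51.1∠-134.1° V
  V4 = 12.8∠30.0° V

Step 1 — Convert each phasor to rectangular form:
  V1 = 73.7·(cos(-128.1°) + j·sin(-128.1°)) = -45.48 - j58 V
  V2 = 18.8·(cos(138.2°) + j·sin(138.2°)) = -14.01 + j12.53 V
  V3 = 51.1·(cos(-134.1°) + j·sin(-134.1°)) = -35.56 - j36.7 V
  V4 = 12.8·(cos(30.0°) + j·sin(30.0°)) = 11.09 + j6.4 V
Step 2 — Sum components: V_total = -83.97 - j75.76 V.
Step 3 — Convert to polar: |V_total| = 113.1 V, ∠V_total = -137.9°.

V_total = 113.1∠-137.9° V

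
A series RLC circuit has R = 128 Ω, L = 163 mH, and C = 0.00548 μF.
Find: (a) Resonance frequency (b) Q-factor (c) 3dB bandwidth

Step 1 — Resonance condition Im(Z)=0 gives ω₀ = 1/√(LC).
Step 2 — ω₀ = 1/√(0.163·5.48e-09) = 3.346e+04 rad/s.
Step 3 — f₀ = ω₀/(2π) = 5325 Hz.
Step 4 — Series Q: Q = ω₀L/R = 3.346e+04·0.163/128 = 42.61.
Step 5 — 3dB bandwidth: Δω = ω₀/Q = 785.3 rad/s; BW = Δω/(2π) = 125 Hz.

(a) f₀ = 5325 Hz  (b) Q = 42.61  (c) BW = 125 Hz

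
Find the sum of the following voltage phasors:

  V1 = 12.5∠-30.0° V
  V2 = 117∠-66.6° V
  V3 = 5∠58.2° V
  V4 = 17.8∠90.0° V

Step 1 — Convert each phasor to rectangular form:
  V1 = 12.5·(cos(-30.0°) + j·sin(-30.0°)) = 10.83 - j6.25 V
  V2 = 117·(cos(-66.6°) + j·sin(-66.6°)) = 46.47 - j107.4 V
  V3 = 5·(cos(58.2°) + j·sin(58.2°)) = 2.635 + j4.249 V
  V4 = 17.8·(cos(90.0°) + j·sin(90.0°)) = 0 + j17.8 V
Step 2 — Sum components: V_total = 59.93 - j91.58 V.
Step 3 — Convert to polar: |V_total| = 109.4 V, ∠V_total = -56.8°.

V_total = 109.4∠-56.8° V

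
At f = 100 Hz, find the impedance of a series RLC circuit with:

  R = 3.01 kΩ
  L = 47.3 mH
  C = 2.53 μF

Step 1 — Angular frequency: ω = 2π·f = 2π·100 = 628.3 rad/s.
Step 2 — Component impedances:
  R: Z = R = 3010 Ω
  L: Z = jωL = j·628.3·0.0473 = 0 + j29.72 Ω
  C: Z = 1/(jωC) = -j/(ω·C) = 0 - j629.1 Ω
Step 3 — Series combination: Z_total = R + L + C = 3010 - j599.4 Ω = 3069∠-11.3° Ω.

Z = 3010 - j599.4 Ω = 3069∠-11.3° Ω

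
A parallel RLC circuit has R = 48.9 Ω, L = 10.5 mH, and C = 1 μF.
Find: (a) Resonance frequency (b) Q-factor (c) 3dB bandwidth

Step 1 — Resonance: ω₀ = 1/√(LC) = 1/√(0.0105·1e-06) = 9759 rad/s.
Step 2 — f₀ = ω₀/(2π) = 1553 Hz.
Step 3 — Parallel Q: Q = R/(ω₀L) = 48.9/(9759·0.0105) = 0.4772.
Step 4 — Bandwidth: Δω = ω₀/Q = 2.045e+04 rad/s; BW = Δω/(2π) = 3255 Hz.

(a) f₀ = 1553 Hz  (b) Q = 0.4772  (c) BW = 3255 Hz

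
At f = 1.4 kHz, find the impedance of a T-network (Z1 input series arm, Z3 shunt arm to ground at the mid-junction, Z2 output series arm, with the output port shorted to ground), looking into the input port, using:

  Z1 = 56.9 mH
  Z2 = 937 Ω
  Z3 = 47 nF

Step 1 — Angular frequency: ω = 2π·f = 2π·1400 = 8796 rad/s.
Step 2 — Component impedances:
  Z1: Z = jωL = j·8796·0.0569 = 0 + j500.5 Ω
  Z2: Z = R = 937 Ω
  Z3: Z = 1/(jωC) = -j/(ω·C) = 0 - j2419 Ω
Step 3 — With the output port shorted to ground, the output series arm Z2 runs from the junction to ground; the shunt arm Z3 also runs from the junction to ground. They appear in parallel: Z3 || Z2 = 814.7 - j315.6 Ω.
Step 4 — Series with input arm Z1: Z_in = Z1 + (Z3 || Z2) = 814.7 + j184.9 Ω = 835.5∠12.8° Ω.

Z = 814.7 + j184.9 Ω = 835.5∠12.8° Ω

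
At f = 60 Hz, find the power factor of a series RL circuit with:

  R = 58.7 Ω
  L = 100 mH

Step 1 — Angular frequency: ω = 2π·f = 2π·60 = 377 rad/s.
Step 2 — Component impedances:
  R: Z = R = 58.7 Ω
  L: Z = jωL = j·377·0.1 = 0 + j37.7 Ω
Step 3 — Series combination: Z_total = R + L = 58.7 + j37.7 Ω = 69.76∠32.7° Ω.
Step 4 — Power factor: PF = cos(φ) = Re(Z)/|Z| = 58.7/69.763 = 0.8414.
Step 5 — Type: Im(Z) = 37.7 ⇒ lagging (phase φ = 32.7°).

PF = 0.8414 (lagging, φ = 32.7°)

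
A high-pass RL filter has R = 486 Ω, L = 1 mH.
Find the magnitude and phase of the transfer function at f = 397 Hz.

Step 1 — Angular frequency: ω = 2π·397 = 2494 rad/s.
Step 2 — Transfer function: H(jω) = jωL/(R + jωL).
Step 3 — Numerator jωL = j·2.494; denominator R + jωL = 486 + j2.494.
Step 4 — H = 2.634e-05 + j0.005132.
Step 5 — Magnitude: |H| = 0.005132 (-45.8 dB); phase: φ = 89.7°.

|H| = 0.005132 (-45.8 dB), φ = 89.7°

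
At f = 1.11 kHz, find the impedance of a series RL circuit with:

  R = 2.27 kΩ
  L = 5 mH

Step 1 — Angular frequency: ω = 2π·f = 2π·1110 = 6974 rad/s.
Step 2 — Component impedances:
  R: Z = R = 2270 Ω
  L: Z = jωL = j·6974·0.005 = 0 + j34.87 Ω
Step 3 — Series combination: Z_total = R + L = 2270 + j34.87 Ω = 2270∠0.9° Ω.

Z = 2270 + j34.87 Ω = 2270∠0.9° Ω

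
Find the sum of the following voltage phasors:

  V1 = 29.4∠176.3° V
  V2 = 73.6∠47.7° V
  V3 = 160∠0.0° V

Step 1 — Convert each phasor to rectangular form:
  V1 = 29.4·(cos(176.3°) + j·sin(176.3°)) = -29.34 + j1.897 V
  V2 = 73.6·(cos(47.7°) + j·sin(47.7°)) = 49.53 + j54.44 V
  V3 = 160·(cos(0.0°) + j·sin(0.0°)) = 160 V
Step 2 — Sum components: V_total = 180.2 + j56.33 V.
Step 3 — Convert to polar: |V_total| = 188.8 V, ∠V_total = 17.4°.

V_total = 188.8∠17.4° V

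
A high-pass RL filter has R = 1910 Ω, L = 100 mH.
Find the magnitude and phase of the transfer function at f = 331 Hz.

Step 1 — Angular frequency: ω = 2π·331 = 2080 rad/s.
Step 2 — Transfer function: H(jω) = jωL/(R + jωL).
Step 3 — Numerator jωL = j·208; denominator R + jωL = 1910 + j208.
Step 4 — H = 0.01172 + j0.1076.
Step 5 — Magnitude: |H| = 0.1082 (-19.3 dB); phase: φ = 83.8°.

|H| = 0.1082 (-19.3 dB), φ = 83.8°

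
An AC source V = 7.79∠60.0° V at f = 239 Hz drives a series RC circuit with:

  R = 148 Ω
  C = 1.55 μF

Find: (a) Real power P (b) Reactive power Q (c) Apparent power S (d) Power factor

Step 1 — Angular frequency: ω = 2π·f = 2π·239 = 1502 rad/s.
Step 2 — Component impedances:
  R: Z = R = 148 Ω
  C: Z = 1/(jωC) = -j/(ω·C) = 0 - j429.6 Ω
Step 3 — Series combination: Z_total = R + C = 148 - j429.6 Ω = 454.4∠-71.0° Ω.
Step 4 — Source phasor: V = 7.79∠60.0° V = 3.895 + j6.746 V.
Step 5 — Current: I = V / Z = -0.01125 + j0.01294 A = 0.01714∠131.0° A.
Step 6 — Complex power: S = V·I* = 0.0435 - j0.1263 VA.
Step 7 — Real power: P = Re(S) = 0.0435 W.
Step 8 — Reactive power: Q = Im(S) = -0.1263 VAR.
Step 9 — Apparent power: |S| = 0.1335 VA.
Step 10 — Power factor: PF = P/|S| = 0.3257 (leading).

(a) P = 0.0435 W  (b) Q = -0.1263 VAR  (c) S = 0.1335 VA  (d) PF = 0.3257 (leading)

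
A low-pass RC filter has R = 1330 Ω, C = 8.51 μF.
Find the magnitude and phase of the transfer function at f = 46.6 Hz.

Step 1 — Angular frequency: ω = 2π·46.6 = 292.8 rad/s.
Step 2 — Transfer function: H(jω) = 1/(1 + jωRC).
Step 3 — Denominator: 1 + jωRC = 1 + j·292.8·1330·8.51e-06 = 1 + j3.314.
Step 4 — H = 0.08346 - j0.2766.
Step 5 — Magnitude: |H| = 0.2889 (-10.8 dB); phase: φ = -73.2°.

|H| = 0.2889 (-10.8 dB), φ = -73.2°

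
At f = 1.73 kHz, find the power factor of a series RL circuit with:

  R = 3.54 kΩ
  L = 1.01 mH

Step 1 — Angular frequency: ω = 2π·f = 2π·1730 = 1.087e+04 rad/s.
Step 2 — Component impedances:
  R: Z = R = 3540 Ω
  L: Z = jωL = j·1.087e+04·0.00101 = 0 + j10.98 Ω
Step 3 — Series combination: Z_total = R + L = 3540 + j10.98 Ω = 3540∠0.2° Ω.
Step 4 — Power factor: PF = cos(φ) = Re(Z)/|Z| = 3540/3540 = 1.
Step 5 — Type: Im(Z) = 10.98 ⇒ lagging (phase φ = 0.2°).

PF = 1 (lagging, φ = 0.2°)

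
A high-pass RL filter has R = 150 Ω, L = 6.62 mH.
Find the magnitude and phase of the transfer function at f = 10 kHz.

Step 1 — Angular frequency: ω = 2π·1e+04 = 6.283e+04 rad/s.
Step 2 — Transfer function: H(jω) = jωL/(R + jωL).
Step 3 — Numerator jωL = j·415.9; denominator R + jωL = 150 + j415.9.
Step 4 — H = 0.8849 + j0.3191.
Step 5 — Magnitude: |H| = 0.9407 (-0.5 dB); phase: φ = 19.8°.

|H| = 0.9407 (-0.5 dB), φ = 19.8°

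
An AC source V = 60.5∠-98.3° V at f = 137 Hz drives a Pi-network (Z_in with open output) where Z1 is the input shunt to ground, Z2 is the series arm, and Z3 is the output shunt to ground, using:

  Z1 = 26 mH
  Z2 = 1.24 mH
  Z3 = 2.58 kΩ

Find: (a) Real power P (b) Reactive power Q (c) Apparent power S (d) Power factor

Step 1 — Angular frequency: ω = 2π·f = 2π·137 = 860.8 rad/s.
Step 2 — Component impedances:
  Z1: Z = jωL = j·860.8·0.026 = 0 + j22.38 Ω
  Z2: Z = jωL = j·860.8·0.00124 = 0 + j1.067 Ω
  Z3: Z = R = 2580 Ω
Step 3 — With open output, the series arm Z2 and the output shunt Z3 appear in series to ground: Z2 + Z3 = 2580 + j1.067 Ω.
Step 4 — Parallel with input shunt Z1: Z_in = Z1 || (Z2 + Z3) = 0.1941 + j22.38 Ω = 22.38∠89.5° Ω.
Step 5 — Source phasor: V = 60.5∠-98.3° V = -8.734 - j59.87 V.
Step 6 — Current: I = V / Z = -2.678 + j0.367 A = 2.703∠172.2° A.
Step 7 — Complex power: S = V·I* = 1.419 + j163.5 VA.
Step 8 — Real power: P = Re(S) = 1.419 W.
Step 9 — Reactive power: Q = Im(S) = 163.5 VAR.
Step 10 — Apparent power: |S| = 163.6 VA.
Step 11 — Power factor: PF = P/|S| = 0.008674 (lagging).

(a) P = 1.419 W  (b) Q = 163.5 VAR  (c) S = 163.6 VA  (d) PF = 0.008674 (lagging)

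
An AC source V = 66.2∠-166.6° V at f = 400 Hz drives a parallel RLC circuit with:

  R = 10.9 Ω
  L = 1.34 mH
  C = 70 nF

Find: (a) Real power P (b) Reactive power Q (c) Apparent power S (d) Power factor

Step 1 — Angular frequency: ω = 2π·f = 2π·400 = 2513 rad/s.
Step 2 — Component impedances:
  R: Z = R = 10.9 Ω
  L: Z = jωL = j·2513·0.00134 = 0 + j3.368 Ω
  C: Z = 1/(jωC) = -j/(ω·C) = 0 - j5684 Ω
Step 3 — Parallel combination: 1/Z_total = 1/R + 1/L + 1/C; Z_total = 0.9509 + j3.076 Ω = 3.219∠72.8° Ω.
Step 4 — Source phasor: V = 66.2∠-166.6° V = -64.4 - j15.34 V.
Step 5 — Current: I = V / Z = -10.46 + j17.7 A = 20.56∠120.6° A.
Step 6 — Complex power: S = V·I* = 402.1 + j1301 VA.
Step 7 — Real power: P = Re(S) = 402.1 W.
Step 8 — Reactive power: Q = Im(S) = 1301 VAR.
Step 9 — Apparent power: |S| = 1361 VA.
Step 10 — Power factor: PF = P/|S| = 0.2954 (lagging).

(a) P = 402.1 W  (b) Q = 1301 VAR  (c) S = 1361 VA  (d) PF = 0.2954 (lagging)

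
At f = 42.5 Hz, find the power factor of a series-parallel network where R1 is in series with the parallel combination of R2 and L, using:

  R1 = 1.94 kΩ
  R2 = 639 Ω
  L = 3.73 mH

Step 1 — Angular frequency: ω = 2π·f = 2π·42.5 = 267 rad/s.
Step 2 — Component impedances:
  R1: Z = R = 1940 Ω
  R2: Z = R = 639 Ω
  L: Z = jωL = j·267·0.00373 = 0 + j0.996 Ω
Step 3 — Parallel branch: R2 || L = 1/(1/R2 + 1/L) = 0.001553 + j0.996 Ω.
Step 4 — Series with R1: Z_total = R1 + (R2 || L) = 1940 + j0.996 Ω = 1940∠0.0° Ω.
Step 5 — Power factor: PF = cos(φ) = Re(Z)/|Z| = 1940/1940 = 1.
Step 6 — Type: Im(Z) = 0.996 ⇒ lagging (phase φ = 0.0°).

PF = 1 (lagging, φ = 0.0°)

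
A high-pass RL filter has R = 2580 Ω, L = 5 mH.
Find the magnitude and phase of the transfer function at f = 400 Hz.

Step 1 — Angular frequency: ω = 2π·400 = 2513 rad/s.
Step 2 — Transfer function: H(jω) = jωL/(R + jωL).
Step 3 — Numerator jωL = j·12.57; denominator R + jωL = 2580 + j12.57.
Step 4 — H = 2.372e-05 + j0.004871.
Step 5 — Magnitude: |H| = 0.004871 (-46.2 dB); phase: φ = 89.7°.

|H| = 0.004871 (-46.2 dB), φ = 89.7°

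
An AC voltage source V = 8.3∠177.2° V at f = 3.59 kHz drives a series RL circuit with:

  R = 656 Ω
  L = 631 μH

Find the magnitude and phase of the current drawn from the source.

Step 1 — Angular frequency: ω = 2π·f = 2π·3590 = 2.256e+04 rad/s.
Step 2 — Component impedances:
  R: Z = R = 656 Ω
  L: Z = jωL = j·2.256e+04·0.000631 = 0 + j14.23 Ω
Step 3 — Series combination: Z_total = R + L = 656 + j14.23 Ω = 656.2∠1.2° Ω.
Step 4 — Source phasor: V = 8.3∠177.2° V = -8.29 + j0.4055 V.
Step 5 — Ohm's law: I = V / Z_total = (-8.29 + j0.4055) / (656 + j14.23) = -0.01262 + j0.0008918 A.
Step 6 — Convert to polar: |I| = 0.01265 A, ∠I = 176.0°.

I = 0.01265∠176.0° A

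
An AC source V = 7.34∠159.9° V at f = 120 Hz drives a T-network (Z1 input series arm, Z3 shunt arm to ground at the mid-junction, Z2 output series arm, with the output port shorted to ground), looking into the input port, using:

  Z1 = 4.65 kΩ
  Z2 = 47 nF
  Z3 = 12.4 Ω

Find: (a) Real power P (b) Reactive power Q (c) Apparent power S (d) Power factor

Step 1 — Angular frequency: ω = 2π·f = 2π·120 = 754 rad/s.
Step 2 — Component impedances:
  Z1: Z = R = 4650 Ω
  Z2: Z = 1/(jωC) = -j/(ω·C) = 0 - j2.822e+04 Ω
  Z3: Z = R = 12.4 Ω
Step 3 — With the output port shorted to ground, the output series arm Z2 runs from the junction to ground; the shunt arm Z3 also runs from the junction to ground. They appear in parallel: Z3 || Z2 = 12.4 - j0.005449 Ω.
Step 4 — Series with input arm Z1: Z_in = Z1 + (Z3 || Z2) = 4662 - j0.005449 Ω = 4662∠-0.0° Ω.
Step 5 — Source phasor: V = 7.34∠159.9° V = -6.893 + j2.522 V.
Step 6 — Current: I = V / Z = -0.001478 + j0.000541 A = 0.001574∠159.9° A.
Step 7 — Complex power: S = V·I* = 0.01156 - j1.35e-08 VA.
Step 8 — Real power: P = Re(S) = 0.01156 W.
Step 9 — Reactive power: Q = Im(S) = -1.35e-08 VAR.
Step 10 — Apparent power: |S| = 0.01156 VA.
Step 11 — Power factor: PF = P/|S| = 1 (leading).

(a) P = 0.01156 W  (b) Q = -1.35e-08 VAR  (c) S = 0.01156 VA  (d) PF = 1 (leading)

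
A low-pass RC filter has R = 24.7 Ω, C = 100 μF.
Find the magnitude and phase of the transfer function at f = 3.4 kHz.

Step 1 — Angular frequency: ω = 2π·3400 = 2.136e+04 rad/s.
Step 2 — Transfer function: H(jω) = 1/(1 + jωRC).
Step 3 — Denominator: 1 + jωRC = 1 + j·2.136e+04·24.7·0.0001 = 1 + j52.77.
Step 4 — H = 0.000359 - j0.01894.
Step 5 — Magnitude: |H| = 0.01895 (-34.4 dB); phase: φ = -88.9°.

|H| = 0.01895 (-34.4 dB), φ = -88.9°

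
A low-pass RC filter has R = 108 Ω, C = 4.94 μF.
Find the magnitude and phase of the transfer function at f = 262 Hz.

Step 1 — Angular frequency: ω = 2π·262 = 1646 rad/s.
Step 2 — Transfer function: H(jω) = 1/(1 + jωRC).
Step 3 — Denominator: 1 + jωRC = 1 + j·1646·108·4.94e-06 = 1 + j0.8783.
Step 4 — H = 0.5645 - j0.4958.
Step 5 — Magnitude: |H| = 0.7514 (-2.5 dB); phase: φ = -41.3°.

|H| = 0.7514 (-2.5 dB), φ = -41.3°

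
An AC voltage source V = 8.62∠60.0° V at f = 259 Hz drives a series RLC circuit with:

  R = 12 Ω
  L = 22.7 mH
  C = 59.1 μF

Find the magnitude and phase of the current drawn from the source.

Step 1 — Angular frequency: ω = 2π·f = 2π·259 = 1627 rad/s.
Step 2 — Component impedances:
  R: Z = R = 12 Ω
  L: Z = jωL = j·1627·0.0227 = 0 + j36.94 Ω
  C: Z = 1/(jωC) = -j/(ω·C) = 0 - j10.4 Ω
Step 3 — Series combination: Z_total = R + L + C = 12 + j26.54 Ω = 29.13∠65.7° Ω.
Step 4 — Source phasor: V = 8.62∠60.0° V = 4.31 + j7.465 V.
Step 5 — Ohm's law: I = V / Z_total = (4.31 + j7.465) / (12 + j26.54) = 0.2945 - j0.02925 A.
Step 6 — Convert to polar: |I| = 0.2959 A, ∠I = -5.7°.

I = 0.2959∠-5.7° A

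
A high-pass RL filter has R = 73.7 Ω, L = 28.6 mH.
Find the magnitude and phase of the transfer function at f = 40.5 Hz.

Step 1 — Angular frequency: ω = 2π·40.5 = 254.5 rad/s.
Step 2 — Transfer function: H(jω) = jωL/(R + jωL).
Step 3 — Numerator jωL = j·7.278; denominator R + jωL = 73.7 + j7.278.
Step 4 — H = 0.009657 + j0.0978.
Step 5 — Magnitude: |H| = 0.09827 (-20.2 dB); phase: φ = 84.4°.

|H| = 0.09827 (-20.2 dB), φ = 84.4°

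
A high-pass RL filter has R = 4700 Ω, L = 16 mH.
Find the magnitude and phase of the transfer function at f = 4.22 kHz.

Step 1 — Angular frequency: ω = 2π·4220 = 2.652e+04 rad/s.
Step 2 — Transfer function: H(jω) = jωL/(R + jωL).
Step 3 — Numerator jωL = j·424.2; denominator R + jωL = 4700 + j424.2.
Step 4 — H = 0.008082 + j0.08953.
Step 5 — Magnitude: |H| = 0.0899 (-20.9 dB); phase: φ = 84.8°.

|H| = 0.0899 (-20.9 dB), φ = 84.8°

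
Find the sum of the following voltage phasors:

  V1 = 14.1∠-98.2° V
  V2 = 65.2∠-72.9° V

Step 1 — Convert each phasor to rectangular form:
  V1 = 14.1·(cos(-98.2°) + j·sin(-98.2°)) = -2.011 - j13.96 V
  V2 = 65.2·(cos(-72.9°) + j·sin(-72.9°)) = 19.17 - j62.32 V
Step 2 — Sum components: V_total = 17.16 - j76.27 V.
Step 3 — Convert to polar: |V_total| = 78.18 V, ∠V_total = -77.3°.

V_total = 78.18∠-77.3° V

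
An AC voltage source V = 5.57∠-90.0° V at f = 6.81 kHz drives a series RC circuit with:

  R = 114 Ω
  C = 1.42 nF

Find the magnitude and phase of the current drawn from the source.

Step 1 — Angular frequency: ω = 2π·f = 2π·6810 = 4.279e+04 rad/s.
Step 2 — Component impedances:
  R: Z = R = 114 Ω
  C: Z = 1/(jωC) = -j/(ω·C) = 0 - j1.646e+04 Ω
Step 3 — Series combination: Z_total = R + C = 114 - j1.646e+04 Ω = 1.646e+04∠-89.6° Ω.
Step 4 — Source phasor: V = 5.57∠-90.0° V = 0 - j5.57 V.
Step 5 — Ohm's law: I = V / Z_total = (0 - j5.57) / (114 - j1.646e+04) = 0.0003384 - j2.344e-06 A.
Step 6 — Convert to polar: |I| = 0.0003384 A, ∠I = -0.4°.

I = 0.0003384∠-0.4° A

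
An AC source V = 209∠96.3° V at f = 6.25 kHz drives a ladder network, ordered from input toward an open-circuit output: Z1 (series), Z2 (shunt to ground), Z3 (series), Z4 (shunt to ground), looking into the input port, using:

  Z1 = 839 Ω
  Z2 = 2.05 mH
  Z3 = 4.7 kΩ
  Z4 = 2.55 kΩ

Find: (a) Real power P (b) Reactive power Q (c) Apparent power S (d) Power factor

Step 1 — Angular frequency: ω = 2π·f = 2π·6250 = 3.927e+04 rad/s.
Step 2 — Component impedances:
  Z1: Z = R = 839 Ω
  Z2: Z = jωL = j·3.927e+04·0.00205 = 0 + j80.5 Ω
  Z3: Z = R = 4700 Ω
  Z4: Z = R = 2550 Ω
Step 3 — Ladder network (open output): work backward from the far end, alternating series and parallel combinations. Z_in = 839.9 + j80.49 Ω = 843.7∠5.5° Ω.
Step 4 — Source phasor: V = 209∠96.3° V = -22.93 + j207.7 V.
Step 5 — Current: I = V / Z = -0.003569 + j0.2477 A = 0.2477∠90.8° A.
Step 6 — Complex power: S = V·I* = 51.53 + j4.939 VA.
Step 7 — Real power: P = Re(S) = 51.53 W.
Step 8 — Reactive power: Q = Im(S) = 4.939 VAR.
Step 9 — Apparent power: |S| = 51.77 VA.
Step 10 — Power factor: PF = P/|S| = 0.9954 (lagging).

(a) P = 51.53 W  (b) Q = 4.939 VAR  (c) S = 51.77 VA  (d) PF = 0.9954 (lagging)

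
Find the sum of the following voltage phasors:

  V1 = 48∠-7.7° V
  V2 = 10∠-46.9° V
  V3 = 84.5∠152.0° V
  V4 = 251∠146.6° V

Step 1 — Convert each phasor to rectangular form:
  V1 = 48·(cos(-7.7°) + j·sin(-7.7°)) = 47.57 - j6.431 V
  V2 = 10·(cos(-46.9°) + j·sin(-46.9°)) = 6.833 - j7.302 V
  V3 = 84.5·(cos(152.0°) + j·sin(152.0°)) = -74.61 + j39.67 V
  V4 = 251·(cos(146.6°) + j·sin(146.6°)) = -209.5 + j138.2 V
Step 2 — Sum components: V_total = -229.8 + j164.1 V.
Step 3 — Convert to polar: |V_total| = 282.3 V, ∠V_total = 144.5°.

V_total = 282.3∠144.5° V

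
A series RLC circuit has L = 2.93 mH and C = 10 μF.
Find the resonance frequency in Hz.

Step 1 — Resonance condition Im(Z)=0 gives ω₀ = 1/√(LC).
Step 2 — ω₀ = 1/√(0.00293·1e-05) = 5842 rad/s.
Step 3 — f₀ = ω₀/(2π) = 929.8 Hz.

f₀ = 929.8 Hz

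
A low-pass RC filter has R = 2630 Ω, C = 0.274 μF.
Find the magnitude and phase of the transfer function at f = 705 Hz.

Step 1 — Angular frequency: ω = 2π·705 = 4430 rad/s.
Step 2 — Transfer function: H(jω) = 1/(1 + jωRC).
Step 3 — Denominator: 1 + jωRC = 1 + j·4430·2630·2.74e-07 = 1 + j3.192.
Step 4 — H = 0.08937 - j0.2853.
Step 5 — Magnitude: |H| = 0.2989 (-10.5 dB); phase: φ = -72.6°.

|H| = 0.2989 (-10.5 dB), φ = -72.6°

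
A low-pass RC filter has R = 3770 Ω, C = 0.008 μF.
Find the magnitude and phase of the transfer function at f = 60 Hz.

Step 1 — Angular frequency: ω = 2π·60 = 377 rad/s.
Step 2 — Transfer function: H(jω) = 1/(1 + jωRC).
Step 3 — Denominator: 1 + jωRC = 1 + j·377·3770·8e-09 = 1 + j0.01137.
Step 4 — H = 0.9999 - j0.01137.
Step 5 — Magnitude: |H| = 0.9999 (-0.0 dB); phase: φ = -0.7°.

|H| = 0.9999 (-0.0 dB), φ = -0.7°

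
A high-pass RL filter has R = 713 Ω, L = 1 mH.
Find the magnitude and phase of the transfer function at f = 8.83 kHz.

Step 1 — Angular frequency: ω = 2π·8830 = 5.548e+04 rad/s.
Step 2 — Transfer function: H(jω) = jωL/(R + jωL).
Step 3 — Numerator jωL = j·55.48; denominator R + jωL = 713 + j55.48.
Step 4 — H = 0.006018 + j0.07734.
Step 5 — Magnitude: |H| = 0.07758 (-22.2 dB); phase: φ = 85.6°.

|H| = 0.07758 (-22.2 dB), φ = 85.6°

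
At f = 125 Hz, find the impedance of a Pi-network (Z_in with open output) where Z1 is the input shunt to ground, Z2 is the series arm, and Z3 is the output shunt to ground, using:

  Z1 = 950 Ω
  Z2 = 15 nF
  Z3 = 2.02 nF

Step 1 — Angular frequency: ω = 2π·f = 2π·125 = 785.4 rad/s.
Step 2 — Component impedances:
  Z1: Z = R = 950 Ω
  Z2: Z = 1/(jωC) = -j/(ω·C) = 0 - j8.488e+04 Ω
  Z3: Z = 1/(jωC) = -j/(ω·C) = 0 - j6.303e+05 Ω
Step 3 — With open output, the series arm Z2 and the output shunt Z3 appear in series to ground: Z2 + Z3 = 0 - j7.152e+05 Ω.
Step 4 — Parallel with input shunt Z1: Z_in = Z1 || (Z2 + Z3) = 950 - j1.262 Ω = 950∠-0.1° Ω.

Z = 950 - j1.262 Ω = 950∠-0.1° Ω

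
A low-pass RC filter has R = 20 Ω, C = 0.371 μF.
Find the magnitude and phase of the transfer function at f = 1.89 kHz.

Step 1 — Angular frequency: ω = 2π·1890 = 1.188e+04 rad/s.
Step 2 — Transfer function: H(jω) = 1/(1 + jωRC).
Step 3 — Denominator: 1 + jωRC = 1 + j·1.188e+04·20·3.71e-07 = 1 + j0.08811.
Step 4 — H = 0.9923 - j0.08744.
Step 5 — Magnitude: |H| = 0.9961 (-0.0 dB); phase: φ = -5.0°.

|H| = 0.9961 (-0.0 dB), φ = -5.0°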